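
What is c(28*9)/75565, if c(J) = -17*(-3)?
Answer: 3/4445 ≈ 0.00067492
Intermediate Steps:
c(J) = 51
c(28*9)/75565 = 51/75565 = 51*(1/75565) = 3/4445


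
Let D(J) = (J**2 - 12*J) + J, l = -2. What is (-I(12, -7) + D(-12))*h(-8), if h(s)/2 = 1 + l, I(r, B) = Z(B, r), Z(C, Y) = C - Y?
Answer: -590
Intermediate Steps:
I(r, B) = B - r
D(J) = J**2 - 11*J
h(s) = -2 (h(s) = 2*(1 - 2) = 2*(-1) = -2)
(-I(12, -7) + D(-12))*h(-8) = (-(-7 - 1*12) - 12*(-11 - 12))*(-2) = (-(-7 - 12) - 12*(-23))*(-2) = (-1*(-19) + 276)*(-2) = (19 + 276)*(-2) = 295*(-2) = -590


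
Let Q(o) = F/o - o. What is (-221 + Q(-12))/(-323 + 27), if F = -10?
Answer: 1249/1776 ≈ 0.70327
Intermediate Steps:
Q(o) = -o - 10/o (Q(o) = -10/o - o = -o - 10/o)
(-221 + Q(-12))/(-323 + 27) = (-221 + (-1*(-12) - 10/(-12)))/(-323 + 27) = (-221 + (12 - 10*(-1/12)))/(-296) = (-221 + (12 + ⅚))*(-1/296) = (-221 + 77/6)*(-1/296) = -1249/6*(-1/296) = 1249/1776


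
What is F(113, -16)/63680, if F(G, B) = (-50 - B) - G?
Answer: -147/63680 ≈ -0.0023084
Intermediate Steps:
F(G, B) = -50 - B - G
F(113, -16)/63680 = (-50 - 1*(-16) - 1*113)/63680 = (-50 + 16 - 113)*(1/63680) = -147*1/63680 = -147/63680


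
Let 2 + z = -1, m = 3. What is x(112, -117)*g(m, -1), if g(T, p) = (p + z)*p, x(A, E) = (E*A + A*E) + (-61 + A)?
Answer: -104628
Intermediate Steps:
z = -3 (z = -2 - 1 = -3)
x(A, E) = -61 + A + 2*A*E (x(A, E) = (A*E + A*E) + (-61 + A) = 2*A*E + (-61 + A) = -61 + A + 2*A*E)
g(T, p) = p*(-3 + p) (g(T, p) = (p - 3)*p = (-3 + p)*p = p*(-3 + p))
x(112, -117)*g(m, -1) = (-61 + 112 + 2*112*(-117))*(-(-3 - 1)) = (-61 + 112 - 26208)*(-1*(-4)) = -26157*4 = -104628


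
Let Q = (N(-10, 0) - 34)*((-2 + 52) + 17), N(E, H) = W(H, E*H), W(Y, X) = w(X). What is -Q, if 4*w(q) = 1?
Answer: 9045/4 ≈ 2261.3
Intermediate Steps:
w(q) = ¼ (w(q) = (¼)*1 = ¼)
W(Y, X) = ¼
N(E, H) = ¼
Q = -9045/4 (Q = (¼ - 34)*((-2 + 52) + 17) = -135*(50 + 17)/4 = -135/4*67 = -9045/4 ≈ -2261.3)
-Q = -1*(-9045/4) = 9045/4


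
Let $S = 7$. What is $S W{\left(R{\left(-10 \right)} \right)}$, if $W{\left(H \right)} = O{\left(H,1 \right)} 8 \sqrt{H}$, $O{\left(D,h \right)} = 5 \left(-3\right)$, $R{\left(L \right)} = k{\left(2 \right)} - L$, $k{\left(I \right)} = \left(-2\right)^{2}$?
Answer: $- 840 \sqrt{14} \approx -3143.0$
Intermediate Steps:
$k{\left(I \right)} = 4$
$R{\left(L \right)} = 4 - L$
$O{\left(D,h \right)} = -15$
$W{\left(H \right)} = - 120 \sqrt{H}$ ($W{\left(H \right)} = - 15 \cdot 8 \sqrt{H} = - 120 \sqrt{H}$)
$S W{\left(R{\left(-10 \right)} \right)} = 7 \left(- 120 \sqrt{4 - -10}\right) = 7 \left(- 120 \sqrt{4 + 10}\right) = 7 \left(- 120 \sqrt{14}\right) = - 840 \sqrt{14}$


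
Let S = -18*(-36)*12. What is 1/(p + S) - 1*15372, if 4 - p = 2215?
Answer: -85545179/5565 ≈ -15372.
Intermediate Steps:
p = -2211 (p = 4 - 1*2215 = 4 - 2215 = -2211)
S = 7776 (S = 648*12 = 7776)
1/(p + S) - 1*15372 = 1/(-2211 + 7776) - 1*15372 = 1/5565 - 15372 = -85545179/5565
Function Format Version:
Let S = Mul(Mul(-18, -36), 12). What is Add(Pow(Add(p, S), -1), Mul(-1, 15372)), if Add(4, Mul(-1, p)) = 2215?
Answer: Rational(-85545179, 5565) ≈ -15372.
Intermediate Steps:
p = -2211 (p = Add(4, Mul(-1, 2215)) = Add(4, -2215) = -2211)
S = 7776 (S = Mul(648, 12) = 7776)
Add(Pow(Add(p, S), -1), Mul(-1, 15372)) = Add(Pow(Add(-2211, 7776), -1), Mul(-1, 15372)) = Add(Pow(5565, -1), -15372) = Add(Rational(1, 5565), -15372) = Rational(-85545179, 5565)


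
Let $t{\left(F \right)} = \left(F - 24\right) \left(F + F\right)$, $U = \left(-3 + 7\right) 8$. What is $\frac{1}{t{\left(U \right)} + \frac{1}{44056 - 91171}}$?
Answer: $\frac{47115}{24122879} \approx 0.0019531$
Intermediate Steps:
$U = 32$ ($U = 4 \cdot 8 = 32$)
$t{\left(F \right)} = 2 F \left(-24 + F\right)$ ($t{\left(F \right)} = \left(-24 + F\right) 2 F = 2 F \left(-24 + F\right)$)
$\frac{1}{t{\left(U \right)} + \frac{1}{44056 - 91171}} = \frac{1}{2 \cdot 32 \left(-24 + 32\right) + \frac{1}{44056 - 91171}} = \frac{1}{2 \cdot 32 \cdot 8 + \frac{1}{-47115}} = \frac{1}{512 - \frac{1}{47115}} = \frac{1}{\frac{24122879}{47115}} = \frac{47115}{24122879}$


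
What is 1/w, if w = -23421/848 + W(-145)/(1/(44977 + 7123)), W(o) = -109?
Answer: -848/4815730621 ≈ -1.7609e-7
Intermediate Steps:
w = -4815730621/848 (w = -23421/848 - 109/(1/(44977 + 7123)) = -23421*1/848 - 109/(1/52100) = -23421/848 - 109/1/52100 = -23421/848 - 109*52100 = -23421/848 - 5678900 = -4815730621/848 ≈ -5.6789e+6)
1/w = 1/(-4815730621/848) = -848/4815730621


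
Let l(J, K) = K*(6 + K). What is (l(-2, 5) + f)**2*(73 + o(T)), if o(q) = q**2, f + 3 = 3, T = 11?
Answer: 586850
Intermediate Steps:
f = 0 (f = -3 + 3 = 0)
(l(-2, 5) + f)**2*(73 + o(T)) = (5*(6 + 5) + 0)**2*(73 + 11**2) = (5*11 + 0)**2*(73 + 121) = (55 + 0)**2*194 = 55**2*194 = 3025*194 = 586850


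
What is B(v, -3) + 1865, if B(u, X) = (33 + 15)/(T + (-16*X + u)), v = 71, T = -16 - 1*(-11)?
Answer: 35443/19 ≈ 1865.4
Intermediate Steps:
T = -5 (T = -16 + 11 = -5)
B(u, X) = 48/(-5 + u - 16*X) (B(u, X) = (33 + 15)/(-5 + (-16*X + u)) = 48/(-5 + (u - 16*X)) = 48/(-5 + u - 16*X))
B(v, -3) + 1865 = 48/(-5 + 71 - 16*(-3)) + 1865 = 48/(-5 + 71 + 48) + 1865 = 48/114 + 1865 = 48*(1/114) + 1865 = 8/19 + 1865 = 35443/19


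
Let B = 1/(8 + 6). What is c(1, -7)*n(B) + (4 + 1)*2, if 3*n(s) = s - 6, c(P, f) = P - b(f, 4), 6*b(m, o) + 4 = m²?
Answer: 1919/84 ≈ 22.845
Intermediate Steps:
b(m, o) = -⅔ + m²/6
c(P, f) = ⅔ + P - f²/6 (c(P, f) = P - (-⅔ + f²/6) = P + (⅔ - f²/6) = ⅔ + P - f²/6)
B = 1/14 ≈ 0.071429
n(s) = -2 + s/3 (n(s) = (s - 6)/3 = (-6 + s)/3 = -2 + s/3)
c(1, -7)*n(B) + (4 + 1)*2 = (⅔ + 1 - ⅙*(-7)²)*(-2 + (⅓)*(1/14)) + (4 + 1)*2 = (⅔ + 1 - ⅙*49)*(-2 + 1/42) + 5*2 = (⅔ + 1 - 49/6)*(-83/42) + 10 = -13/2*(-83/42) + 10 = 1079/84 + 10 = 1919/84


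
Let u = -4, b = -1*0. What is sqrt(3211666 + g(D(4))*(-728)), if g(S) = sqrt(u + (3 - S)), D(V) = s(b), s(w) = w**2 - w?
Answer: sqrt(3211666 - 728*I) ≈ 1792.1 - 0.2*I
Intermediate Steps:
b = 0
D(V) = 0 (D(V) = 0*(-1 + 0) = 0*(-1) = 0)
g(S) = sqrt(-1 - S) (g(S) = sqrt(-4 + (3 - S)) = sqrt(-1 - S))
sqrt(3211666 + g(D(4))*(-728)) = sqrt(3211666 + sqrt(-1 - 1*0)*(-728)) = sqrt(3211666 + sqrt(-1 + 0)*(-728)) = sqrt(3211666 + sqrt(-1)*(-728)) = sqrt(3211666 + I*(-728)) = sqrt(3211666 - 728*I)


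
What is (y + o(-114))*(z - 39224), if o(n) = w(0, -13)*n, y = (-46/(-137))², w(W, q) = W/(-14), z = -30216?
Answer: -146935040/18769 ≈ -7828.6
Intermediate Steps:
w(W, q) = -W/14 (w(W, q) = W*(-1/14) = -W/14)
y = 2116/18769 (y = (-46*(-1/137))² = (46/137)² = 2116/18769 ≈ 0.11274)
o(n) = 0 (o(n) = (-1/14*0)*n = 0*n = 0)
(y + o(-114))*(z - 39224) = (2116/18769 + 0)*(-30216 - 39224) = (2116/18769)*(-69440) = -146935040/18769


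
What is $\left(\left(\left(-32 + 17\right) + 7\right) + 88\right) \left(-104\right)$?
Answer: $-8320$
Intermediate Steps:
$\left(\left(\left(-32 + 17\right) + 7\right) + 88\right) \left(-104\right) = \left(\left(-15 + 7\right) + 88\right) \left(-104\right) = \left(-8 + 88\right) \left(-104\right) = 80 \left(-104\right) = -8320$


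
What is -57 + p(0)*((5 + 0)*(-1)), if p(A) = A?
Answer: -57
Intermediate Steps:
-57 + p(0)*((5 + 0)*(-1)) = -57 + 0*((5 + 0)*(-1)) = -57 + 0*(5*(-1)) = -57 + 0*(-5) = -57 + 0 = -57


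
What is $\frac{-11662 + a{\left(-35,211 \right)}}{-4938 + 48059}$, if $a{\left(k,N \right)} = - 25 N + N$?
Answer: $- \frac{16726}{43121} \approx -0.38789$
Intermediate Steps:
$a{\left(k,N \right)} = - 24 N$
$\frac{-11662 + a{\left(-35,211 \right)}}{-4938 + 48059} = \frac{-11662 - 5064}{-4938 + 48059} = \frac{-11662 - 5064}{43121} = \left(-16726\right) \frac{1}{43121} = - \frac{16726}{43121}$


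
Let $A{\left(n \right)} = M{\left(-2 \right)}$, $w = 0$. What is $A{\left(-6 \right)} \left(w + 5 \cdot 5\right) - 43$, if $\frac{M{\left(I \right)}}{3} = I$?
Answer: $-193$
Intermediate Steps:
$M{\left(I \right)} = 3 I$
$A{\left(n \right)} = -6$ ($A{\left(n \right)} = 3 \left(-2\right) = -6$)
$A{\left(-6 \right)} \left(w + 5 \cdot 5\right) - 43 = - 6 \left(0 + 5 \cdot 5\right) - 43 = - 6 \left(0 + 25\right) - 43 = \left(-6\right) 25 - 43 = -150 - 43 = -193$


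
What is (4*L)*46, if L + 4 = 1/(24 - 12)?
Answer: -2162/3 ≈ -720.67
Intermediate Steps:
L = -47/12 (L = -4 + 1/(24 - 12) = -4 + 1/12 = -47/12 ≈ -3.9167)
(4*L)*46 = (4*(-47/12))*46 = -47/3*46 = -2162/3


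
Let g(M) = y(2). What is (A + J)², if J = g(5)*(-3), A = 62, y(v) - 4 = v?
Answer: 1936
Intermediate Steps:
y(v) = 4 + v
g(M) = 6 (g(M) = 4 + 2 = 6)
J = -18 (J = 6*(-3) = -18)
(A + J)² = (62 - 18)² = 44² = 1936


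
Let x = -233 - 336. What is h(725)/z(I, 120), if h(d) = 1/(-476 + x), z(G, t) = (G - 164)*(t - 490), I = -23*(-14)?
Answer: 1/61090700 ≈ 1.6369e-8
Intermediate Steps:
I = 322
x = -569
z(G, t) = (-490 + t)*(-164 + G) (z(G, t) = (-164 + G)*(-490 + t) = (-490 + t)*(-164 + G))
h(d) = -1/1045 (h(d) = 1/(-476 - 569) = 1/(-1045) = -1/1045)
h(725)/z(I, 120) = -1/(1045*(80360 - 490*322 - 164*120 + 322*120)) = -1/(1045*(80360 - 157780 - 19680 + 38640)) = -1/1045/(-58460) = -1/1045*(-1/58460) = 1/61090700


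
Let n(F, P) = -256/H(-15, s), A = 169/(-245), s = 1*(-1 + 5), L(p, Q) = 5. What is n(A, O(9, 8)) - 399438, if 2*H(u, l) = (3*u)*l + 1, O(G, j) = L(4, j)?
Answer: -71498890/179 ≈ -3.9944e+5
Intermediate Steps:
O(G, j) = 5
s = 4 (s = 1*4 = 4)
A = -169/245 (A = 169*(-1/245) = -169/245 ≈ -0.68980)
H(u, l) = ½ + 3*l*u/2 (H(u, l) = ((3*u)*l + 1)/2 = (3*l*u + 1)/2 = (1 + 3*l*u)/2 = ½ + 3*l*u/2)
n(F, P) = 512/179 (n(F, P) = -256/(½ + (3/2)*4*(-15)) = -256/(½ - 90) = -256/(-179/2) = -256*(-2/179) = 512/179)
n(A, O(9, 8)) - 399438 = 512/179 - 399438 = -71498890/179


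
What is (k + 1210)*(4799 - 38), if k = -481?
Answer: 3470769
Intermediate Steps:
(k + 1210)*(4799 - 38) = (-481 + 1210)*(4799 - 38) = 729*4761 = 3470769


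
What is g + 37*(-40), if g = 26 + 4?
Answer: -1450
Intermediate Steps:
g = 30
g + 37*(-40) = 30 + 37*(-40) = 30 - 1480 = -1450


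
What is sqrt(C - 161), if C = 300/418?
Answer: I*sqrt(7001291)/209 ≈ 12.66*I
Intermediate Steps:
C = 150/209 (C = 300*(1/418) = 150/209 ≈ 0.71770)
sqrt(C - 161) = sqrt(150/209 - 161) = sqrt(-33499/209) = I*sqrt(7001291)/209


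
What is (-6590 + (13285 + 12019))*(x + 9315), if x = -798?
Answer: 159387138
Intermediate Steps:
(-6590 + (13285 + 12019))*(x + 9315) = (-6590 + (13285 + 12019))*(-798 + 9315) = (-6590 + 25304)*8517 = 18714*8517 = 159387138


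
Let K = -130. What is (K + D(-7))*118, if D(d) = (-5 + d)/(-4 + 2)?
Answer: -14632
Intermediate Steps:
D(d) = 5/2 - d/2 (D(d) = (-5 + d)/(-2) = (-5 + d)*(-½) = 5/2 - d/2)
(K + D(-7))*118 = (-130 + (5/2 - ½*(-7)))*118 = (-130 + (5/2 + 7/2))*118 = (-130 + 6)*118 = -124*118 = -14632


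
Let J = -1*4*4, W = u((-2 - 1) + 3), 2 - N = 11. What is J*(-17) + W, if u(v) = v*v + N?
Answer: 263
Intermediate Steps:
N = -9 (N = 2 - 1*11 = 2 - 11 = -9)
u(v) = -9 + v² (u(v) = v*v - 9 = v² - 9 = -9 + v²)
W = -9 (W = -9 + ((-2 - 1) + 3)² = -9 + (-3 + 3)² = -9 + 0² = -9 + 0 = -9)
J = -16 (J = -4*4 = -16)
J*(-17) + W = -16*(-17) - 9 = 272 - 9 = 263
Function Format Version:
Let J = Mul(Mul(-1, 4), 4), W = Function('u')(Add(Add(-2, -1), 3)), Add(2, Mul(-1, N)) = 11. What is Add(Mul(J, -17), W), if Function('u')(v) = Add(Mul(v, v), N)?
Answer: 263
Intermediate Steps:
N = -9 (N = Add(2, Mul(-1, 11)) = Add(2, -11) = -9)
Function('u')(v) = Add(-9, Pow(v, 2)) (Function('u')(v) = Add(Mul(v, v), -9) = Add(Pow(v, 2), -9) = Add(-9, Pow(v, 2)))
W = -9 (W = Add(-9, Pow(Add(Add(-2, -1), 3), 2)) = Add(-9, Pow(Add(-3, 3), 2)) = Add(-9, Pow(0, 2)) = Add(-9, 0) = -9)
J = -16 (J = Mul(-4, 4) = -16)
Add(Mul(J, -17), W) = Add(Mul(-16, -17), -9) = Add(272, -9) = 263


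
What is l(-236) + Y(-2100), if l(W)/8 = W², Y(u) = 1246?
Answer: 446814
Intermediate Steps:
l(W) = 8*W²
l(-236) + Y(-2100) = 8*(-236)² + 1246 = 8*55696 + 1246 = 445568 + 1246 = 446814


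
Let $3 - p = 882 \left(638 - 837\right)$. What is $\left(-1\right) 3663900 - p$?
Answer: $-3839421$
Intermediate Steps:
$p = 175521$ ($p = 3 - 882 \left(638 - 837\right) = 3 - 882 \left(-199\right) = 3 - -175518 = 3 + 175518 = 175521$)
$\left(-1\right) 3663900 - p = \left(-1\right) 3663900 - 175521 = -3663900 - 175521 = -3839421$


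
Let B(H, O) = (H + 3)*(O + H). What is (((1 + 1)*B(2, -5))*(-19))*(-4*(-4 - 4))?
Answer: 18240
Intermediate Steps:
B(H, O) = (3 + H)*(H + O)
(((1 + 1)*B(2, -5))*(-19))*(-4*(-4 - 4)) = (((1 + 1)*(2**2 + 3*2 + 3*(-5) + 2*(-5)))*(-19))*(-4*(-4 - 4)) = ((2*(4 + 6 - 15 - 10))*(-19))*(-4*(-8)) = ((2*(-15))*(-19))*32 = -30*(-19)*32 = 570*32 = 18240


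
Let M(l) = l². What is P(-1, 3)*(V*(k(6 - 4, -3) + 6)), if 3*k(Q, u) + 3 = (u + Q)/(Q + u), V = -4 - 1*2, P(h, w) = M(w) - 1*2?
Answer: -224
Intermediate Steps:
P(h, w) = -2 + w² (P(h, w) = w² - 1*2 = w² - 2 = -2 + w²)
V = -6 (V = -4 - 2 = -6)
k(Q, u) = -⅔ (k(Q, u) = -1 + ((u + Q)/(Q + u))/3 = -1 + ((Q + u)/(Q + u))/3 = -1 + (⅓)*1 = -1 + ⅓ = -⅔)
P(-1, 3)*(V*(k(6 - 4, -3) + 6)) = (-2 + 3²)*(-6*(-⅔ + 6)) = (-2 + 9)*(-6*16/3) = 7*(-32) = -224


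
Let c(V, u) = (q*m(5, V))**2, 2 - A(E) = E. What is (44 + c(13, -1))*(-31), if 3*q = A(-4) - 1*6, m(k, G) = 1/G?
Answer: -1364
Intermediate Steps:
A(E) = 2 - E
q = 0 (q = ((2 - 1*(-4)) - 1*6)/3 = ((2 + 4) - 6)/3 = (6 - 6)/3 = (1/3)*0 = 0)
c(V, u) = 0 (c(V, u) = (0/V)**2 = 0**2 = 0)
(44 + c(13, -1))*(-31) = (44 + 0)*(-31) = 44*(-31) = -1364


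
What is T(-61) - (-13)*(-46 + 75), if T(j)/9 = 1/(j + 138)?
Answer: 29038/77 ≈ 377.12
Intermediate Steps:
T(j) = 9/(138 + j) (T(j) = 9/(j + 138) = 9/(138 + j))
T(-61) - (-13)*(-46 + 75) = 9/(138 - 61) - (-13)*(-46 + 75) = 9/77 - (-13)*29 = 9*(1/77) - 1*(-377) = 9/77 + 377 = 29038/77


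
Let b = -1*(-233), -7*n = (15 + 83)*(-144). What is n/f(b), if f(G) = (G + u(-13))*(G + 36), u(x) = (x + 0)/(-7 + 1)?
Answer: 12096/379559 ≈ 0.031869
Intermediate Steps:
n = 2016 (n = -(15 + 83)*(-144)/7 = -14*(-144) = -⅐*(-14112) = 2016)
b = 233
u(x) = -x/6 (u(x) = x/(-6) = x*(-⅙) = -x/6)
f(G) = (36 + G)*(13/6 + G) (f(G) = (G - ⅙*(-13))*(G + 36) = (G + 13/6)*(36 + G) = (13/6 + G)*(36 + G) = (36 + G)*(13/6 + G))
n/f(b) = 2016/(78 + 233² + (229/6)*233) = 2016/(78 + 54289 + 53357/6) = 2016/(379559/6) = 2016*(6/379559) = 12096/379559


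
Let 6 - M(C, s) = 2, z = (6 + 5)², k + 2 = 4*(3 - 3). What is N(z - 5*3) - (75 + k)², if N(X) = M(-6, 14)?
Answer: -5325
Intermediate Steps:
k = -2 (k = -2 + 4*(3 - 3) = -2 + 4*0 = -2 + 0 = -2)
z = 121 (z = 11² = 121)
M(C, s) = 4 (M(C, s) = 6 - 1*2 = 6 - 2 = 4)
N(X) = 4
N(z - 5*3) - (75 + k)² = 4 - (75 - 2)² = 4 - 1*73² = 4 - 1*5329 = 4 - 5329 = -5325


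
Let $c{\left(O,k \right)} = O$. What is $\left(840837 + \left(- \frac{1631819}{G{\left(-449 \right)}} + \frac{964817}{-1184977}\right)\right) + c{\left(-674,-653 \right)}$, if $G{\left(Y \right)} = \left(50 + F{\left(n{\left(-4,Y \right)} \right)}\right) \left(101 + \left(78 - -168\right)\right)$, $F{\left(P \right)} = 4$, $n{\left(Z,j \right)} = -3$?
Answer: $\frac{18653110703257129}{22204099026} \approx 8.4008 \cdot 10^{5}$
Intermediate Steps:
$G{\left(Y \right)} = 18738$ ($G{\left(Y \right)} = \left(50 + 4\right) \left(101 + \left(78 - -168\right)\right) = 54 \left(101 + \left(78 + 168\right)\right) = 54 \left(101 + 246\right) = 54 \cdot 347 = 18738$)
$\left(840837 + \left(- \frac{1631819}{G{\left(-449 \right)}} + \frac{964817}{-1184977}\right)\right) + c{\left(-674,-653 \right)} = \left(840837 + \left(- \frac{1631819}{18738} + \frac{964817}{-1184977}\right)\right) - 674 = \left(840837 + \left(\left(-1631819\right) \frac{1}{18738} + 964817 \left(- \frac{1}{1184977}\right)\right)\right) - 674 = \left(840837 - \frac{1951746724109}{22204099026}\right) - 674 = \frac{18668076266000653}{22204099026} - 674 = \frac{18653110703257129}{22204099026}$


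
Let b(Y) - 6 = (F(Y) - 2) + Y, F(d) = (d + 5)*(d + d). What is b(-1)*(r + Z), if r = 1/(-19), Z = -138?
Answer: 13115/19 ≈ 690.26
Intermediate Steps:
F(d) = 2*d*(5 + d) (F(d) = (5 + d)*(2*d) = 2*d*(5 + d))
r = -1/19 ≈ -0.052632
b(Y) = 4 + Y + 2*Y*(5 + Y) (b(Y) = 6 + ((2*Y*(5 + Y) - 2) + Y) = 6 + ((-2 + 2*Y*(5 + Y)) + Y) = 6 + (-2 + Y + 2*Y*(5 + Y)) = 4 + Y + 2*Y*(5 + Y))
b(-1)*(r + Z) = (4 - 1 + 2*(-1)*(5 - 1))*(-1/19 - 138) = (4 - 1 + 2*(-1)*4)*(-2623/19) = (4 - 1 - 8)*(-2623/19) = -5*(-2623/19) = 13115/19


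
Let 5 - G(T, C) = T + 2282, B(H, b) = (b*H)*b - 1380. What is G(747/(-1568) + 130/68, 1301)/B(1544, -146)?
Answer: -60733973/877262927744 ≈ -6.9231e-5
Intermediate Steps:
B(H, b) = -1380 + H*b² (B(H, b) = (H*b)*b - 1380 = H*b² - 1380 = -1380 + H*b²)
G(T, C) = -2277 - T (G(T, C) = 5 - (T + 2282) = 5 - (2282 + T) = 5 + (-2282 - T) = -2277 - T)
G(747/(-1568) + 130/68, 1301)/B(1544, -146) = (-2277 - (747/(-1568) + 130/68))/(-1380 + 1544*(-146)²) = (-2277 - (747*(-1/1568) + 130*(1/68)))/(-1380 + 1544*21316) = (-2277 - (-747/1568 + 65/34))/(-1380 + 32911904) = (-2277 - 1*38261/26656)/32910524 = (-2277 - 38261/26656)*(1/32910524) = -60733973/26656*1/32910524 = -60733973/877262927744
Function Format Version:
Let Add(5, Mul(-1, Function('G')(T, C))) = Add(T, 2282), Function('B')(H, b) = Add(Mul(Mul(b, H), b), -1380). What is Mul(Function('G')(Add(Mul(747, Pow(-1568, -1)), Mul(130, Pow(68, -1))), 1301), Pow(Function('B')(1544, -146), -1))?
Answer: Rational(-60733973, 877262927744) ≈ -6.9231e-5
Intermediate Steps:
Function('B')(H, b) = Add(-1380, Mul(H, Pow(b, 2))) (Function('B')(H, b) = Add(Mul(Mul(H, b), b), -1380) = Add(Mul(H, Pow(b, 2)), -1380) = Add(-1380, Mul(H, Pow(b, 2))))
Function('G')(T, C) = Add(-2277, Mul(-1, T)) (Function('G')(T, C) = Add(5, Mul(-1, Add(T, 2282))) = Add(5, Mul(-1, Add(2282, T))) = Add(5, Add(-2282, Mul(-1, T))) = Add(-2277, Mul(-1, T)))
Mul(Function('G')(Add(Mul(747, Pow(-1568, -1)), Mul(130, Pow(68, -1))), 1301), Pow(Function('B')(1544, -146), -1)) = Mul(Add(-2277, Mul(-1, Add(Mul(747, Pow(-1568, -1)), Mul(130, Pow(68, -1))))), Pow(Add(-1380, Mul(1544, Pow(-146, 2))), -1)) = Mul(Add(-2277, Mul(-1, Add(Mul(747, Rational(-1, 1568)), Mul(130, Rational(1, 68))))), Pow(Add(-1380, Mul(1544, 21316)), -1)) = Mul(Add(-2277, Mul(-1, Add(Rational(-747, 1568), Rational(65, 34)))), Pow(Add(-1380, 32911904), -1)) = Mul(Add(-2277, Mul(-1, Rational(38261, 26656))), Pow(32910524, -1)) = Mul(Add(-2277, Rational(-38261, 26656)), Rational(1, 32910524)) = Mul(Rational(-60733973, 26656), Rational(1, 32910524)) = Rational(-60733973, 877262927744)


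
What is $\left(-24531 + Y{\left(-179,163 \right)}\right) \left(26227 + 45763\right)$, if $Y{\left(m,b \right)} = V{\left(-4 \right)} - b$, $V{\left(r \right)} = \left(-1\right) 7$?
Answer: $-1778224990$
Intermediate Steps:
$V{\left(r \right)} = -7$
$Y{\left(m,b \right)} = -7 - b$
$\left(-24531 + Y{\left(-179,163 \right)}\right) \left(26227 + 45763\right) = \left(-24531 - 170\right) \left(26227 + 45763\right) = \left(-24531 - 170\right) 71990 = \left(-24701\right) 71990 = -1778224990$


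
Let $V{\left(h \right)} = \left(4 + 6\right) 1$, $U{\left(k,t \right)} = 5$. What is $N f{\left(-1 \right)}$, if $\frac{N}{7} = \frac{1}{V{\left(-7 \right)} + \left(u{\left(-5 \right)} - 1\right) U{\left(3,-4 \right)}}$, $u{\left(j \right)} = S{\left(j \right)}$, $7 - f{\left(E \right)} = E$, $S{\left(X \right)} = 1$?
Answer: $\frac{28}{5} \approx 5.6$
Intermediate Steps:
$V{\left(h \right)} = 10$ ($V{\left(h \right)} = 10 \cdot 1 = 10$)
$f{\left(E \right)} = 7 - E$
$u{\left(j \right)} = 1$
$N = \frac{7}{10}$ ($N = \frac{7}{10 + \left(1 - 1\right) 5} = \frac{7}{10 + 0 \cdot 5} = \frac{7}{10 + 0} = \frac{7}{10} \approx 0.7$)
$N f{\left(-1 \right)} = \frac{7 \left(7 - -1\right)}{10} = \frac{7 \left(7 + 1\right)}{10} = \frac{7}{10} \cdot 8 = \frac{28}{5}$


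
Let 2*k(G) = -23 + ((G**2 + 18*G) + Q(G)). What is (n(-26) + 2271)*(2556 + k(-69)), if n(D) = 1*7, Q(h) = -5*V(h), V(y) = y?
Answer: 10197467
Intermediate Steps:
Q(h) = -5*h
n(D) = 7
k(G) = -23/2 + G**2/2 + 13*G/2 (k(G) = (-23 + ((G**2 + 18*G) - 5*G))/2 = (-23 + (G**2 + 13*G))/2 = (-23 + G**2 + 13*G)/2 = -23/2 + G**2/2 + 13*G/2)
(n(-26) + 2271)*(2556 + k(-69)) = (7 + 2271)*(2556 + (-23/2 + (1/2)*(-69)**2 + (13/2)*(-69))) = 2278*(2556 + (-23/2 + (1/2)*4761 - 897/2)) = 2278*(2556 + (-23/2 + 4761/2 - 897/2)) = 2278*(2556 + 3841/2) = 2278*(8953/2) = 10197467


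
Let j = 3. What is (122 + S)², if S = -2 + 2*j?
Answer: 15876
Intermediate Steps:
S = 4 (S = -2 + 2*3 = -2 + 6 = 4)
(122 + S)² = (122 + 4)² = 126² = 15876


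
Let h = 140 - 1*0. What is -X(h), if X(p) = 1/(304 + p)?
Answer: -1/444 ≈ -0.0022523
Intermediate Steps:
h = 140 (h = 140 + 0 = 140)
-X(h) = -1/(304 + 140) = -1/444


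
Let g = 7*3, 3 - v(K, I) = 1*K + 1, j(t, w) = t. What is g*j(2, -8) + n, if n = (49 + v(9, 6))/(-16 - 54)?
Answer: 207/5 ≈ 41.400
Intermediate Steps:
v(K, I) = 2 - K (v(K, I) = 3 - (1*K + 1) = 3 - (K + 1) = 3 - (1 + K) = 3 + (-1 - K) = 2 - K)
g = 21
n = -3/5 (n = (49 + (2 - 1*9))/(-16 - 54) = (49 + (2 - 9))/(-70) = (49 - 7)*(-1/70) = 42*(-1/70) = -3/5 ≈ -0.60000)
g*j(2, -8) + n = 21*2 - 3/5 = 42 - 3/5 = 207/5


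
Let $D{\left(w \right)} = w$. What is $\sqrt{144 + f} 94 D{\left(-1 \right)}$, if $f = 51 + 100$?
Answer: $- 94 \sqrt{295} \approx -1614.5$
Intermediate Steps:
$f = 151$
$\sqrt{144 + f} 94 D{\left(-1 \right)} = \sqrt{144 + 151} \cdot 94 \left(-1\right) = \sqrt{295} \left(-94\right) = - 94 \sqrt{295}$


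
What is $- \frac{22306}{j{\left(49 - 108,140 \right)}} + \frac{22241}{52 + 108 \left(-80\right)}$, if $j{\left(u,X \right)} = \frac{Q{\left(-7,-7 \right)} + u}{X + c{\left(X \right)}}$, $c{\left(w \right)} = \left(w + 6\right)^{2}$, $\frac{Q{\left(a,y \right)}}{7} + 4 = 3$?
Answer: $\frac{685032361877}{94468} \approx 7.2515 \cdot 10^{6}$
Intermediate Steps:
$Q{\left(a,y \right)} = -7$ ($Q{\left(a,y \right)} = -28 + 7 \cdot 3 = -28 + 21 = -7$)
$c{\left(w \right)} = \left(6 + w\right)^{2}$
$j{\left(u,X \right)} = \frac{-7 + u}{X + \left(6 + X\right)^{2}}$
$- \frac{22306}{j{\left(49 - 108,140 \right)}} + \frac{22241}{52 + 108 \left(-80\right)} = - \frac{22306}{\frac{1}{140 + \left(6 + 140\right)^{2}} \left(-7 + \left(49 - 108\right)\right)} + \frac{22241}{52 + 108 \left(-80\right)} = - \frac{22306}{\frac{1}{140 + 146^{2}} \left(-7 + \left(49 - 108\right)\right)} + \frac{22241}{52 - 8640} = - \frac{22306}{\frac{1}{140 + 21316} \left(-7 - 59\right)} + \frac{22241}{-8588} = - \frac{22306}{\frac{1}{21456} \left(-66\right)} + 22241 \left(- \frac{1}{8588}\right) = - \frac{22306}{\frac{1}{21456} \left(-66\right)} - \frac{22241}{8588} = - \frac{22306}{- \frac{11}{3576}} - \frac{22241}{8588} = \left(-22306\right) \left(- \frac{3576}{11}\right) - \frac{22241}{8588} = \frac{79766256}{11} - \frac{22241}{8588} = \frac{685032361877}{94468}$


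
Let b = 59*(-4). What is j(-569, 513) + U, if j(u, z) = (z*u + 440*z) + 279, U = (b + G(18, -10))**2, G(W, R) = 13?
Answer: -16169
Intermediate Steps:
b = -236
U = 49729 (U = (-236 + 13)**2 = (-223)**2 = 49729)
j(u, z) = 279 + 440*z + u*z (j(u, z) = (u*z + 440*z) + 279 = (440*z + u*z) + 279 = 279 + 440*z + u*z)
j(-569, 513) + U = (279 + 440*513 - 569*513) + 49729 = (279 + 225720 - 291897) + 49729 = -65898 + 49729 = -16169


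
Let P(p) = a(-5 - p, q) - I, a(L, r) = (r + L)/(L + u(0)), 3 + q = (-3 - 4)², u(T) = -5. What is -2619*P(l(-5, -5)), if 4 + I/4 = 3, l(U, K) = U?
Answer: 68094/5 ≈ 13619.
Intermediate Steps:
q = 46 (q = -3 + (-3 - 4)² = -3 + (-7)² = -3 + 49 = 46)
a(L, r) = (L + r)/(-5 + L) (a(L, r) = (r + L)/(L - 5) = (L + r)/(-5 + L))
I = -4 (I = -16 + 4*3 = -16 + 12 = -4)
P(p) = 4 + (41 - p)/(-10 - p) (P(p) = ((-5 - p) + 46)/(-5 + (-5 - p)) - 1*(-4) = (41 - p)/(-10 - p) + 4 = 4 + (41 - p)/(-10 - p))
-2619*P(l(-5, -5)) = -2619*(-1 + 5*(-5))/(10 - 5) = -2619*(-1 - 25)/5 = -2619*(-26)/5 = -2619*(-26/5) = 68094/5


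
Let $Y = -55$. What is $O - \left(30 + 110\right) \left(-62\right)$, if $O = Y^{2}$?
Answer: $11705$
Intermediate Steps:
$O = 3025$ ($O = \left(-55\right)^{2} = 3025$)
$O - \left(30 + 110\right) \left(-62\right) = 3025 - \left(30 + 110\right) \left(-62\right) = 3025 - 140 \left(-62\right) = 3025 - -8680 = 3025 + 8680 = 11705$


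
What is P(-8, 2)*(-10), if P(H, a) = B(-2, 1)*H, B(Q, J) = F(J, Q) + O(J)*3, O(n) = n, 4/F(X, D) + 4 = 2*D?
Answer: 200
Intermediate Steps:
F(X, D) = 4/(-4 + 2*D)
B(Q, J) = 2/(-2 + Q) + 3*J (B(Q, J) = 2/(-2 + Q) + J*3 = 2/(-2 + Q) + 3*J)
P(H, a) = 5*H/2 (P(H, a) = ((2 + 3*1*(-2 - 2))/(-2 - 2))*H = ((2 + 3*1*(-4))/(-4))*H = (-(2 - 12)/4)*H = (-¼*(-10))*H = 5*H/2)
P(-8, 2)*(-10) = ((5/2)*(-8))*(-10) = -20*(-10) = 200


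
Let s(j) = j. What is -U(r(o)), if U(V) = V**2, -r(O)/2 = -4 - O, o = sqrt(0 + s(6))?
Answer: -88 - 32*sqrt(6) ≈ -166.38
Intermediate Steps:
o = sqrt(6) (o = sqrt(0 + 6) = sqrt(6) ≈ 2.4495)
r(O) = 8 + 2*O (r(O) = -2*(-4 - O) = 8 + 2*O)
-U(r(o)) = -(8 + 2*sqrt(6))**2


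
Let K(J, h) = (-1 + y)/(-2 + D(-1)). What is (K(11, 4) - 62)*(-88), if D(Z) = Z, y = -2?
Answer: 5368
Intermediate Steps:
K(J, h) = 1 (K(J, h) = (-1 - 2)/(-2 - 1) = -3/(-3) = -3*(-⅓) = 1)
(K(11, 4) - 62)*(-88) = (1 - 62)*(-88) = -61*(-88) = 5368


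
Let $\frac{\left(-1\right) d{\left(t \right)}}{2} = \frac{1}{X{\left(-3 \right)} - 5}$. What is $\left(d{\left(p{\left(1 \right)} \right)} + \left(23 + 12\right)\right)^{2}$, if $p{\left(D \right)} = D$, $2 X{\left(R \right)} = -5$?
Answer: $\frac{279841}{225} \approx 1243.7$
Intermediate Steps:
$X{\left(R \right)} = - \frac{5}{2}$ ($X{\left(R \right)} = \frac{1}{2} \left(-5\right) = - \frac{5}{2}$)
$d{\left(t \right)} = \frac{4}{15}$ ($d{\left(t \right)} = - \frac{2}{- \frac{5}{2} - 5} = - \frac{2}{- \frac{15}{2}} = \left(-2\right) \left(- \frac{2}{15}\right) = \frac{4}{15}$)
$\left(d{\left(p{\left(1 \right)} \right)} + \left(23 + 12\right)\right)^{2} = \left(\frac{4}{15} + \left(23 + 12\right)\right)^{2} = \left(\frac{4}{15} + 35\right)^{2} = \left(\frac{529}{15}\right)^{2} = \frac{279841}{225}$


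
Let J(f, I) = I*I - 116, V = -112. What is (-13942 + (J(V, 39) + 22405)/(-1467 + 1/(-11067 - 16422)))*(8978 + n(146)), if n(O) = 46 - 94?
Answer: -1256640048050885/10081591 ≈ -1.2465e+8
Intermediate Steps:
J(f, I) = -116 + I² (J(f, I) = I² - 116 = -116 + I²)
n(O) = -48
(-13942 + (J(V, 39) + 22405)/(-1467 + 1/(-11067 - 16422)))*(8978 + n(146)) = (-13942 + ((-116 + 39²) + 22405)/(-1467 + 1/(-11067 - 16422)))*(8978 - 48) = (-13942 + ((-116 + 1521) + 22405)/(-1467 + 1/(-27489)))*8930 = (-13942 + (1405 + 22405)/(-1467 - 1/27489))*8930 = (-13942 + 23810/(-40326364/27489))*8930 = (-13942 + 23810*(-27489/40326364))*8930 = (-13942 - 327256545/20163182)*8930 = -281442339989/20163182*8930 = -1256640048050885/10081591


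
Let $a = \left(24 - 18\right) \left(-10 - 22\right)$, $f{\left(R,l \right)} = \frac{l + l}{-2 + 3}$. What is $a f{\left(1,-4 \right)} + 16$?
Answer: $1552$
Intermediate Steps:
$f{\left(R,l \right)} = 2 l$ ($f{\left(R,l \right)} = \frac{2 l}{1} = 2 l 1 = 2 l$)
$a = -192$ ($a = 6 \left(-32\right) = -192$)
$a f{\left(1,-4 \right)} + 16 = - 192 \cdot 2 \left(-4\right) + 16 = \left(-192\right) \left(-8\right) + 16 = 1536 + 16 = 1552$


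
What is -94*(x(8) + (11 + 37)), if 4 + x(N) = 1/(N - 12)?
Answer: -8225/2 ≈ -4112.5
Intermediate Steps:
x(N) = -4 + 1/(-12 + N) (x(N) = -4 + 1/(N - 12) = -4 + 1/(-12 + N))
-94*(x(8) + (11 + 37)) = -94*((49 - 4*8)/(-12 + 8) + (11 + 37)) = -94*((49 - 32)/(-4) + 48) = -94*(-¼*17 + 48) = -94*(-17/4 + 48) = -94*175/4 = -8225/2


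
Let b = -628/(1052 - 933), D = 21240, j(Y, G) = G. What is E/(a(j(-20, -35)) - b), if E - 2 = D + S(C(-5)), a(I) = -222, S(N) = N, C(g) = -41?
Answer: -2522919/25790 ≈ -97.825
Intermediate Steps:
b = -628/119 ≈ -5.2773
E = 21201 (E = 2 + (21240 - 41) = 2 + 21199 = 21201)
E/(a(j(-20, -35)) - b) = 21201/(-222 - 1*(-628/119)) = 21201/(-222 + 628/119) = 21201/(-25790/119) = 21201*(-119/25790) = -2522919/25790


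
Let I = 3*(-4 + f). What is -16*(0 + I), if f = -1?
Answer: 240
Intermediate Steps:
I = -15 (I = 3*(-4 - 1) = 3*(-5) = -15)
-16*(0 + I) = -16*(0 - 15) = -16*(-15) = 240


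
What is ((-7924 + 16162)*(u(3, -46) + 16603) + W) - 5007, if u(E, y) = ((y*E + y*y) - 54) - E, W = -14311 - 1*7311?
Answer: 152574083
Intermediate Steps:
W = -21622 (W = -14311 - 7311 = -21622)
u(E, y) = -54 + y² - E + E*y (u(E, y) = ((E*y + y²) - 54) - E = ((y² + E*y) - 54) - E = (-54 + y² + E*y) - E = -54 + y² - E + E*y)
((-7924 + 16162)*(u(3, -46) + 16603) + W) - 5007 = ((-7924 + 16162)*((-54 + (-46)² - 1*3 + 3*(-46)) + 16603) - 21622) - 5007 = (8238*((-54 + 2116 - 3 - 138) + 16603) - 21622) - 5007 = (8238*(1921 + 16603) - 21622) - 5007 = (8238*18524 - 21622) - 5007 = (152600712 - 21622) - 5007 = 152579090 - 5007 = 152574083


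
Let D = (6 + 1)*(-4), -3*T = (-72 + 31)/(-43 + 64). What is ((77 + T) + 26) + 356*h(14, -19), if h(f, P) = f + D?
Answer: -307462/63 ≈ -4880.4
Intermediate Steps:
T = 41/63 (T = -(-72 + 31)/(3*(-43 + 64)) = -(-41)/(3*21) = -1/3*(-41/21) = 41/63 ≈ 0.65079)
D = -28 (D = 7*(-4) = -28)
h(f, P) = -28 + f (h(f, P) = f - 28 = -28 + f)
((77 + T) + 26) + 356*h(14, -19) = ((77 + 41/63) + 26) + 356*(-28 + 14) = (4892/63 + 26) + 356*(-14) = 6530/63 - 4984 = -307462/63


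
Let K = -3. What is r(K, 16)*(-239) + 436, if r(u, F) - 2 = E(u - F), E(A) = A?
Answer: 4499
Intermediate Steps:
r(u, F) = 2 + u - F (r(u, F) = 2 + (u - F) = 2 + u - F)
r(K, 16)*(-239) + 436 = (2 - 3 - 1*16)*(-239) + 436 = (2 - 3 - 16)*(-239) + 436 = -17*(-239) + 436 = 4063 + 436 = 4499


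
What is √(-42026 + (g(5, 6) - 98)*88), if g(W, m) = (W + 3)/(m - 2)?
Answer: I*√50474 ≈ 224.66*I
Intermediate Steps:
g(W, m) = (3 + W)/(-2 + m)
√(-42026 + (g(5, 6) - 98)*88) = √(-42026 + ((3 + 5)/(-2 + 6) - 98)*88) = √(-42026 + (8/4 - 98)*88) = √(-42026 + ((¼)*8 - 98)*88) = √(-42026 + (2 - 98)*88) = √(-42026 - 96*88) = √(-42026 - 8448) = √(-50474) = I*√50474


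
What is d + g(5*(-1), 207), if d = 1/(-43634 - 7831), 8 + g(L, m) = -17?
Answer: -1286626/51465 ≈ -25.000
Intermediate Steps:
g(L, m) = -25 (g(L, m) = -8 - 17 = -25)
d = -1/51465 (d = 1/(-51465) = -1/51465 ≈ -1.9431e-5)
d + g(5*(-1), 207) = -1/51465 - 25 = -1286626/51465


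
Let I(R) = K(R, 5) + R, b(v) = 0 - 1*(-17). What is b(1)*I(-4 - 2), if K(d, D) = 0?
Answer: -102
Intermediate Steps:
b(v) = 17 (b(v) = 0 + 17 = 17)
I(R) = R (I(R) = 0 + R = R)
b(1)*I(-4 - 2) = 17*(-4 - 2) = 17*(-6) = -102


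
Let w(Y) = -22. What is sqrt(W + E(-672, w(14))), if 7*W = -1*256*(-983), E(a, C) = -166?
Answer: sqrt(1753402)/7 ≈ 189.17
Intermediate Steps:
W = 251648/7 (W = (-1*256*(-983))/7 = (-256*(-983))/7 = (1/7)*251648 = 251648/7 ≈ 35950.)
sqrt(W + E(-672, w(14))) = sqrt(251648/7 - 166) = sqrt(250486/7) = sqrt(1753402)/7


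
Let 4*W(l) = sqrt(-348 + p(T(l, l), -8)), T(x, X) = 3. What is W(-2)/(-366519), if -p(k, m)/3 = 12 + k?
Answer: -I*sqrt(393)/1466076 ≈ -1.3522e-5*I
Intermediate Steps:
p(k, m) = -36 - 3*k (p(k, m) = -3*(12 + k) = -36 - 3*k)
W(l) = I*sqrt(393)/4 (W(l) = sqrt(-348 + (-36 - 3*3))/4 = sqrt(-348 + (-36 - 9))/4 = sqrt(-348 - 45)/4 = sqrt(-393)/4 = (I*sqrt(393))/4 = I*sqrt(393)/4)
W(-2)/(-366519) = (I*sqrt(393)/4)/(-366519) = (I*sqrt(393)/4)*(-1/366519) = -I*sqrt(393)/1466076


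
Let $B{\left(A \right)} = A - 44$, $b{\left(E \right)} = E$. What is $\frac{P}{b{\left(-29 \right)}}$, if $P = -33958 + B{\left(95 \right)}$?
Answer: $\frac{33907}{29} \approx 1169.2$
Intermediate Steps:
$B{\left(A \right)} = -44 + A$ ($B{\left(A \right)} = A - 44 = -44 + A$)
$P = -33907$ ($P = -33958 + \left(-44 + 95\right) = -33958 + 51 = -33907$)
$\frac{P}{b{\left(-29 \right)}} = - \frac{33907}{-29} = \left(-33907\right) \left(- \frac{1}{29}\right) = \frac{33907}{29}$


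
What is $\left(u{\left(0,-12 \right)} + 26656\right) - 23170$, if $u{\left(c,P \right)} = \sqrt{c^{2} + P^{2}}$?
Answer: $3498$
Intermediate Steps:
$u{\left(c,P \right)} = \sqrt{P^{2} + c^{2}}$
$\left(u{\left(0,-12 \right)} + 26656\right) - 23170 = \left(\sqrt{\left(-12\right)^{2} + 0^{2}} + 26656\right) - 23170 = \left(\sqrt{144 + 0} + 26656\right) - 23170 = \left(\sqrt{144} + 26656\right) - 23170 = \left(12 + 26656\right) - 23170 = 26668 - 23170 = 3498$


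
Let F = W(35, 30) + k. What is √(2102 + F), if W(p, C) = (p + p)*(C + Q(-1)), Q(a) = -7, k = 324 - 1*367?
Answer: √3669 ≈ 60.572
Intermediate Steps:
k = -43 (k = 324 - 367 = -43)
W(p, C) = 2*p*(-7 + C) (W(p, C) = (p + p)*(C - 7) = (2*p)*(-7 + C) = 2*p*(-7 + C))
F = 1567 (F = 2*35*(-7 + 30) - 43 = 2*35*23 - 43 = 1610 - 43 = 1567)
√(2102 + F) = √(2102 + 1567) = √3669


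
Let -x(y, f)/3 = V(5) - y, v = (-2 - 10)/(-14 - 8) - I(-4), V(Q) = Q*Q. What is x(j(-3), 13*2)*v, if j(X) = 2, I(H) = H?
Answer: -3450/11 ≈ -313.64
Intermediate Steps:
V(Q) = Q**2
v = 50/11 (v = (-2 - 10)/(-14 - 8) - 1*(-4) = -12/(-22) + 4 = -12*(-1/22) + 4 = 6/11 + 4 = 50/11 ≈ 4.5455)
x(y, f) = -75 + 3*y (x(y, f) = -3*(5**2 - y) = -3*(25 - y) = -75 + 3*y)
x(j(-3), 13*2)*v = (-75 + 3*2)*(50/11) = (-75 + 6)*(50/11) = -69*50/11 = -3450/11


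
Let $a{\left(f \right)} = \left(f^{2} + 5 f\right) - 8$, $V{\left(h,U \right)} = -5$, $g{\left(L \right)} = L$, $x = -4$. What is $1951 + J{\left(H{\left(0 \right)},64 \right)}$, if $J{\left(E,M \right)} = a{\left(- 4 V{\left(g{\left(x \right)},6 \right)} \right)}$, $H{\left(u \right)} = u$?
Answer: $2443$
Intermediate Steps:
$a{\left(f \right)} = -8 + f^{2} + 5 f$
$J{\left(E,M \right)} = 492$ ($J{\left(E,M \right)} = -8 + \left(\left(-4\right) \left(-5\right)\right)^{2} + 5 \left(\left(-4\right) \left(-5\right)\right) = -8 + 20^{2} + 5 \cdot 20 = -8 + 400 + 100 = 492$)
$1951 + J{\left(H{\left(0 \right)},64 \right)} = 1951 + 492 = 2443$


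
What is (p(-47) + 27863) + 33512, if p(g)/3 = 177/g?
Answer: 2884094/47 ≈ 61364.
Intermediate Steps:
p(g) = 531/g (p(g) = 3*(177/g) = 531/g)
(p(-47) + 27863) + 33512 = (531/(-47) + 27863) + 33512 = (531*(-1/47) + 27863) + 33512 = (-531/47 + 27863) + 33512 = 1309030/47 + 33512 = 2884094/47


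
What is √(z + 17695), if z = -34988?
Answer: I*√17293 ≈ 131.5*I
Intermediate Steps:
√(z + 17695) = √(-34988 + 17695) = √(-17293) = I*√17293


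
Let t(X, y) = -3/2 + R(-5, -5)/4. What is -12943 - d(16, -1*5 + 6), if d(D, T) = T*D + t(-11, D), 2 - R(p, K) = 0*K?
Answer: -12958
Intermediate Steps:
R(p, K) = 2 (R(p, K) = 2 - 0*K = 2 - 1*0 = 2 + 0 = 2)
t(X, y) = -1 (t(X, y) = -3/2 + 2/4 = -3*½ + 2*(¼) = -3/2 + ½ = -1)
d(D, T) = -1 + D*T (d(D, T) = T*D - 1 = D*T - 1 = -1 + D*T)
-12943 - d(16, -1*5 + 6) = -12943 - (-1 + 16*(-1*5 + 6)) = -12943 - (-1 + 16*(-5 + 6)) = -12943 - (-1 + 16*1) = -12943 - (-1 + 16) = -12943 - 1*15 = -12943 - 15 = -12958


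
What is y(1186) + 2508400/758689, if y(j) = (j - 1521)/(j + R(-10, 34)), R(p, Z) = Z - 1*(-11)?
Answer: 2833679585/933946159 ≈ 3.0341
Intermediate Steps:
R(p, Z) = 11 + Z (R(p, Z) = Z + 11 = 11 + Z)
y(j) = (-1521 + j)/(45 + j) (y(j) = (j - 1521)/(j + (11 + 34)) = (-1521 + j)/(j + 45) = (-1521 + j)/(45 + j))
y(1186) + 2508400/758689 = (-1521 + 1186)/(45 + 1186) + 2508400/758689 = -335/1231 + 2508400*(1/758689) = (1/1231)*(-335) + 2508400/758689 = -335/1231 + 2508400/758689 = 2833679585/933946159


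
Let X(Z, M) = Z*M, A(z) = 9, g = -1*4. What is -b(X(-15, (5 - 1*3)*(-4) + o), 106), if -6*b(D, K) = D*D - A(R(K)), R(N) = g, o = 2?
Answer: 2697/2 ≈ 1348.5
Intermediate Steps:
g = -4
R(N) = -4
X(Z, M) = M*Z
b(D, K) = 3/2 - D**2/6 (b(D, K) = -(D*D - 1*9)/6 = -(D**2 - 9)/6 = -(-9 + D**2)/6 = 3/2 - D**2/6)
-b(X(-15, (5 - 1*3)*(-4) + o), 106) = -(3/2 - 225*((5 - 1*3)*(-4) + 2)**2/6) = -(3/2 - 225*((5 - 3)*(-4) + 2)**2/6) = -(3/2 - 225*(2*(-4) + 2)**2/6) = -(3/2 - 225*(-8 + 2)**2/6) = -(3/2 - (-6*(-15))**2/6) = -(3/2 - 1/6*90**2) = -(3/2 - 1/6*8100) = -(3/2 - 1350) = -1*(-2697/2) = 2697/2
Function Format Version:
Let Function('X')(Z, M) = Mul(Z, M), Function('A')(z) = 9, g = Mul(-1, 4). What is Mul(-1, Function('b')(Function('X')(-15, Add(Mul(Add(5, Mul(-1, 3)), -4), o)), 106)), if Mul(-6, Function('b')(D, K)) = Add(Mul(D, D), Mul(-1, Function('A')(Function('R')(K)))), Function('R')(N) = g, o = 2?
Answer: Rational(2697, 2) ≈ 1348.5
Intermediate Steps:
g = -4
Function('R')(N) = -4
Function('X')(Z, M) = Mul(M, Z)
Function('b')(D, K) = Add(Rational(3, 2), Mul(Rational(-1, 6), Pow(D, 2))) (Function('b')(D, K) = Mul(Rational(-1, 6), Add(Mul(D, D), Mul(-1, 9))) = Mul(Rational(-1, 6), Add(Pow(D, 2), -9)) = Mul(Rational(-1, 6), Add(-9, Pow(D, 2))) = Add(Rational(3, 2), Mul(Rational(-1, 6), Pow(D, 2))))
Mul(-1, Function('b')(Function('X')(-15, Add(Mul(Add(5, Mul(-1, 3)), -4), o)), 106)) = Mul(-1, Add(Rational(3, 2), Mul(Rational(-1, 6), Pow(Mul(Add(Mul(Add(5, Mul(-1, 3)), -4), 2), -15), 2)))) = Mul(-1, Add(Rational(3, 2), Mul(Rational(-1, 6), Pow(Mul(Add(Mul(Add(5, -3), -4), 2), -15), 2)))) = Mul(-1, Add(Rational(3, 2), Mul(Rational(-1, 6), Pow(Mul(Add(Mul(2, -4), 2), -15), 2)))) = Mul(-1, Add(Rational(3, 2), Mul(Rational(-1, 6), Pow(Mul(Add(-8, 2), -15), 2)))) = Mul(-1, Add(Rational(3, 2), Mul(Rational(-1, 6), Pow(Mul(-6, -15), 2)))) = Mul(-1, Add(Rational(3, 2), Mul(Rational(-1, 6), Pow(90, 2)))) = Mul(-1, Add(Rational(3, 2), Mul(Rational(-1, 6), 8100))) = Mul(-1, Add(Rational(3, 2), -1350)) = Mul(-1, Rational(-2697, 2)) = Rational(2697, 2)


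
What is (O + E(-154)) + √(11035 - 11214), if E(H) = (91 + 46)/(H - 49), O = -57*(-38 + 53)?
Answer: -173702/203 + I*√179 ≈ -855.67 + 13.379*I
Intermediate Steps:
O = -855 (O = -57*15 = -855)
E(H) = 137/(-49 + H)
(O + E(-154)) + √(11035 - 11214) = (-855 + 137/(-49 - 154)) + √(11035 - 11214) = (-855 + 137/(-203)) + √(-179) = (-855 + 137*(-1/203)) + I*√179 = (-855 - 137/203) + I*√179 = -173702/203 + I*√179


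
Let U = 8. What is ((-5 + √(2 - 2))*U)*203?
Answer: -8120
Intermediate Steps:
((-5 + √(2 - 2))*U)*203 = ((-5 + √(2 - 2))*8)*203 = ((-5 + √0)*8)*203 = ((-5 + 0)*8)*203 = -5*8*203 = -40*203 = -8120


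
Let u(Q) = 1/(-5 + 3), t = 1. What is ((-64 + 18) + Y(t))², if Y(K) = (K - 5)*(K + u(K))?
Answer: 2304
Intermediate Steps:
u(Q) = -½ (u(Q) = 1/(-2) = -½)
Y(K) = (-5 + K)*(-½ + K) (Y(K) = (K - 5)*(K - ½) = (-5 + K)*(-½ + K))
((-64 + 18) + Y(t))² = ((-64 + 18) + (5/2 + 1² - 11/2*1))² = (-46 + (5/2 + 1 - 11/2))² = (-46 - 2)² = (-48)² = 2304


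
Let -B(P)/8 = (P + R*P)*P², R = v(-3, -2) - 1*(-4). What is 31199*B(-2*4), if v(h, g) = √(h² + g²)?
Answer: 638955520 + 127791104*√13 ≈ 1.0997e+9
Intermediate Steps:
v(h, g) = √(g² + h²)
R = 4 + √13 (R = √((-2)² + (-3)²) - 1*(-4) = √(4 + 9) + 4 = √13 + 4 = 4 + √13 ≈ 7.6056)
B(P) = -8*P²*(P + P*(4 + √13)) (B(P) = -8*(P + (4 + √13)*P)*P² = -8*(P + P*(4 + √13))*P² = -8*P²*(P + P*(4 + √13)))
31199*B(-2*4) = 31199*(8*(-2*4)³*(-5 - √13)) = 31199*(8*(-8)³*(-5 - √13)) = 31199*(8*(-512)*(-5 - √13)) = 31199*(20480 + 4096*√13) = 638955520 + 127791104*√13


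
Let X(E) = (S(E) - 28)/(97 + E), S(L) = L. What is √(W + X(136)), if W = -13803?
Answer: I*√749325903/233 ≈ 117.48*I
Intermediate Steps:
X(E) = (-28 + E)/(97 + E) (X(E) = (E - 28)/(97 + E) = (-28 + E)/(97 + E))
√(W + X(136)) = √(-13803 + (-28 + 136)/(97 + 136)) = √(-13803 + 108/233) = √(-3215991/233) = I*√749325903/233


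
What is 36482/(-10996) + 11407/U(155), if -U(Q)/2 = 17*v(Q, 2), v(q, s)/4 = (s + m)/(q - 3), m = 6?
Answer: -35119965/21992 ≈ -1596.9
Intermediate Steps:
v(q, s) = 4*(6 + s)/(-3 + q) (v(q, s) = 4*((s + 6)/(q - 3)) = 4*((6 + s)/(-3 + q)) = 4*(6 + s)/(-3 + q))
U(Q) = -1088/(-3 + Q) (U(Q) = -34*4*(6 + 2)/(-3 + Q) = -34*4*8/(-3 + Q) = -34*32/(-3 + Q) = -1088/(-3 + Q))
36482/(-10996) + 11407/U(155) = 36482/(-10996) + 11407/((-1088/(-3 + 155))) = 36482*(-1/10996) + 11407/((-1088/152)) = -18241/5498 + 11407/((-1088*1/152)) = -18241/5498 + 11407/(-136/19) = -18241/5498 + 11407*(-19/136) = -18241/5498 - 12749/8 = -35119965/21992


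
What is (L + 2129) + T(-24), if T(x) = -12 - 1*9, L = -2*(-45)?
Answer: 2198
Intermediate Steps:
L = 90
T(x) = -21 (T(x) = -12 - 9 = -21)
(L + 2129) + T(-24) = (90 + 2129) - 21 = 2219 - 21 = 2198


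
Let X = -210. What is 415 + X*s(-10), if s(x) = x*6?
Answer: 13015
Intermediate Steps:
s(x) = 6*x
415 + X*s(-10) = 415 - 1260*(-10) = 415 - 210*(-60) = 415 + 12600 = 13015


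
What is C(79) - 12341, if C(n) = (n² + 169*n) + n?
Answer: 7330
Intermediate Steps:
C(n) = n² + 170*n
C(79) - 12341 = 79*(170 + 79) - 12341 = 79*249 - 12341 = 19671 - 12341 = 7330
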